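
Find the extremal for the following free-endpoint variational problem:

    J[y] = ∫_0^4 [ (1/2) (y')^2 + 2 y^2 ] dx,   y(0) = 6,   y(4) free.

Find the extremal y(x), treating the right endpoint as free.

The Lagrangian L = (1/2) (y')^2 + 2 y^2 gives
    ∂L/∂y = 4 y,   ∂L/∂y' = y'.
Euler-Lagrange: y'' − 4 y = 0.
With k = 2, the general solution is
    y(x) = A cosh(2 x) + B sinh(2 x).
Fixed left endpoint y(0) = 6 ⇒ A = 6.
The right endpoint x = 4 is free, so the natural (transversality) condition is ∂L/∂y' |_{x=4} = 0, i.e. y'(4) = 0.
Compute y'(x) = A k sinh(k x) + B k cosh(k x), so
    y'(4) = A k sinh(k·4) + B k cosh(k·4) = 0
    ⇒ B = −A tanh(k·4) = − 6 tanh(2·4).
Therefore the extremal is
    y(x) = 6 cosh(2 x) − 6 tanh(2·4) sinh(2 x).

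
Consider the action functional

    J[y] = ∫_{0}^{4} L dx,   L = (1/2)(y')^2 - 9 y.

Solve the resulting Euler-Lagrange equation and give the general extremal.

The Lagrangian is L = (1/2)(y')^2 - 9 y.
∂L/∂y = -9.
∂L/∂y' = y'.
The Euler-Lagrange equation d/dx(∂L/∂y') − ∂L/∂y = 0 becomes:
    y'' + 9 = 0
General solution: y(x) = -(9/2) x^2 + A x + B, where A and B are arbitrary constants fixed by the endpoint conditions.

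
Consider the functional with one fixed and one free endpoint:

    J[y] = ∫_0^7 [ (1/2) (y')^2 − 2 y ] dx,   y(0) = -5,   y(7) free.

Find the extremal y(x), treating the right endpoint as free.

The Lagrangian L = (1/2) (y')^2 − 2 y gives
    ∂L/∂y = −2,   ∂L/∂y' = y'.
Euler-Lagrange: d/dx(y') − (−2) = 0, i.e. y'' + 2 = 0, so
    y(x) = −(2/2) x^2 + C1 x + C2.
Fixed left endpoint y(0) = -5 ⇒ C2 = -5.
The right endpoint x = 7 is free, so the natural (transversality) condition is ∂L/∂y' |_{x=7} = 0, i.e. y'(7) = 0.
Compute y'(x) = −2 x + C1, so y'(7) = −14 + C1 = 0 ⇒ C1 = 14.
Therefore the extremal is
    y(x) = −x^2 + 14 x − 5.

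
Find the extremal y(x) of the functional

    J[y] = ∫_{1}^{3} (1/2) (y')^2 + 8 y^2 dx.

The Lagrangian is L = (1/2) (y')^2 + 8 y^2.
Compute ∂L/∂y = 16y, ∂L/∂y' = y'.
The Euler-Lagrange equation d/dx(∂L/∂y') − ∂L/∂y = 0 reduces to
    y'' − 16 y = 0.
Its general solution is
    y(x) = A e^(4x) + B e^(−4x),
with A, B fixed by the endpoint conditions.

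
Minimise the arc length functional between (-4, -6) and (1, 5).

Arc-length functional: J[y] = ∫ sqrt(1 + (y')^2) dx.
Lagrangian L = sqrt(1 + (y')^2) has no explicit y dependence, so ∂L/∂y = 0 and the Euler-Lagrange equation gives
    d/dx( y' / sqrt(1 + (y')^2) ) = 0  ⇒  y' / sqrt(1 + (y')^2) = const.
Hence y' is constant, so y(x) is affine.
Fitting the endpoints (-4, -6) and (1, 5):
    slope m = (5 − (-6)) / (1 − (-4)) = 11/5,
    intercept c = (-6) − m·(-4) = 14/5.
Extremal: y(x) = (11/5) x + 14/5.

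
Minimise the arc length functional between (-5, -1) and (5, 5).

Arc-length functional: J[y] = ∫ sqrt(1 + (y')^2) dx.
Lagrangian L = sqrt(1 + (y')^2) has no explicit y dependence, so ∂L/∂y = 0 and the Euler-Lagrange equation gives
    d/dx( y' / sqrt(1 + (y')^2) ) = 0  ⇒  y' / sqrt(1 + (y')^2) = const.
Hence y' is constant, so y(x) is affine.
Fitting the endpoints (-5, -1) and (5, 5):
    slope m = (5 − (-1)) / (5 − (-5)) = 3/5,
    intercept c = (-1) − m·(-5) = 2.
Extremal: y(x) = (3/5) x + 2.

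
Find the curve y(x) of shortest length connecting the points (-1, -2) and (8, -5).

Arc-length functional: J[y] = ∫ sqrt(1 + (y')^2) dx.
Lagrangian L = sqrt(1 + (y')^2) has no explicit y dependence, so ∂L/∂y = 0 and the Euler-Lagrange equation gives
    d/dx( y' / sqrt(1 + (y')^2) ) = 0  ⇒  y' / sqrt(1 + (y')^2) = const.
Hence y' is constant, so y(x) is affine.
Fitting the endpoints (-1, -2) and (8, -5):
    slope m = ((-5) − (-2)) / (8 − (-1)) = -1/3,
    intercept c = (-2) − m·(-1) = -7/3.
Extremal: y(x) = (-1/3) x - 7/3.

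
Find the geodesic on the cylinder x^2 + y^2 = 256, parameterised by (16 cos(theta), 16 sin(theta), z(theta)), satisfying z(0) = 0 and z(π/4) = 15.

Parameterise the cylinder of radius R = 16 as
    r(θ) = (16 cos θ, 16 sin θ, z(θ)).
The arc-length element is
    ds = sqrt(256 + (dz/dθ)^2) dθ,
so the Lagrangian is L = sqrt(256 + z'^2).
L depends on z' only, not on z or θ, so ∂L/∂z = 0 and
    ∂L/∂z' = z' / sqrt(256 + z'^2).
The Euler-Lagrange equation gives
    d/dθ( z' / sqrt(256 + z'^2) ) = 0,
so z' is constant. Integrating once:
    z(θ) = a θ + b,
a helix on the cylinder (a straight line when the cylinder is unrolled). The constants a, b are determined by the endpoint conditions.
With endpoint conditions z(0) = 0 and z(π/4) = 15: from z(0) = b we get b = 0, and a·π/4 + 0 = 15 gives a = 60/π, so
    z(θ) = (60/π) θ.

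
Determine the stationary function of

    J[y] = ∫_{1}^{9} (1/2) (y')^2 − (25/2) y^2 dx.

The Lagrangian is L = (1/2) (y')^2 − (25/2) y^2.
Compute ∂L/∂y = -25y, ∂L/∂y' = y'.
The Euler-Lagrange equation d/dx(∂L/∂y') − ∂L/∂y = 0 reduces to
    y'' + 25 y = 0.
Its general solution is
    y(x) = A sin(5x) + B cos(5x),
with A, B fixed by the endpoint conditions.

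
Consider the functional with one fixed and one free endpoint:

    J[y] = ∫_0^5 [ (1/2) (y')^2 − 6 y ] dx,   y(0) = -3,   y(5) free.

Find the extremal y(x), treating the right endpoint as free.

The Lagrangian L = (1/2) (y')^2 − 6 y gives
    ∂L/∂y = −6,   ∂L/∂y' = y'.
Euler-Lagrange: d/dx(y') − (−6) = 0, i.e. y'' + 6 = 0, so
    y(x) = −(6/2) x^2 + C1 x + C2.
Fixed left endpoint y(0) = -3 ⇒ C2 = -3.
The right endpoint x = 5 is free, so the natural (transversality) condition is ∂L/∂y' |_{x=5} = 0, i.e. y'(5) = 0.
Compute y'(x) = −6 x + C1, so y'(5) = −30 + C1 = 0 ⇒ C1 = 30.
Therefore the extremal is
    y(x) = −3 x^2 + 30 x − 3.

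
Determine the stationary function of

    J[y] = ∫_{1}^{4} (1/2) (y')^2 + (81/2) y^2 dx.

The Lagrangian is L = (1/2) (y')^2 + (81/2) y^2.
Compute ∂L/∂y = 81y, ∂L/∂y' = y'.
The Euler-Lagrange equation d/dx(∂L/∂y') − ∂L/∂y = 0 reduces to
    y'' − 81 y = 0.
Its general solution is
    y(x) = A e^(9x) + B e^(−9x),
with A, B fixed by the endpoint conditions.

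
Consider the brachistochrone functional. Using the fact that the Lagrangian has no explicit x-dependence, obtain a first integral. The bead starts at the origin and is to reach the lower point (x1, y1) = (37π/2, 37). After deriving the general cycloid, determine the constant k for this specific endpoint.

The Lagrangian L = sqrt((1 + y'^2) / y) has no explicit x dependence, so the Beltrami identity applies:
    L − y' ∂L/∂y' = C.
Compute ∂L/∂y' = y' / sqrt(y (1 + y'^2)).
Substitute:
    sqrt((1 + y'^2)/y) − y'·y' / sqrt(y (1 + y'^2))
    = (1 + y'^2) / sqrt(y (1 + y'^2)) − y'^2 / sqrt(y (1 + y'^2))
    = 1 / sqrt(y (1 + y'^2)) = C.
Squaring and rearranging gives the first integral
    y (1 + y'^2) = 1/C^2 =: k   (constant).
Solving this first-order ODE by the substitution
    y = (k/2)(1 − cos θ)
yields the cycloid parameterisation
    x(θ) = (k/2)(θ − sin θ),   y(θ) = (k/2)(1 − cos θ).
The constant k is fixed by the endpoint condition.
Now fit the given lower endpoint (x1, y1) = (37π/2, 37). At the bottom of the first arch (θ = π), the parametric equations give
    y(π) = (k/2)(1 − cos π) = k,
    x(π) = (k/2)(π − sin π) = kπ/2.
Matching y(π) = 37 gives k = 37, consistent with x(π) = 37π/2. Therefore the specific cycloid is
    x(θ) = (37/2)(θ − sin θ),   y(θ) = (37/2)(1 − cos θ).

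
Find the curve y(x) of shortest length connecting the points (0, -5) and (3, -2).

Arc-length functional: J[y] = ∫ sqrt(1 + (y')^2) dx.
Lagrangian L = sqrt(1 + (y')^2) has no explicit y dependence, so ∂L/∂y = 0 and the Euler-Lagrange equation gives
    d/dx( y' / sqrt(1 + (y')^2) ) = 0  ⇒  y' / sqrt(1 + (y')^2) = const.
Hence y' is constant, so y(x) is affine.
Fitting the endpoints (0, -5) and (3, -2):
    slope m = ((-2) − (-5)) / (3 − 0) = 1,
    intercept c = (-5) − m·0 = -5.
Extremal: y(x) = x - 5.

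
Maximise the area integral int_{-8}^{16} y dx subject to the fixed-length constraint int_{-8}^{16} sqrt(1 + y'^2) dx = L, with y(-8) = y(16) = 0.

Set up the augmented Lagrangian using a multiplier λ for the length constraint:
    F(y, y') = y − λ sqrt(1 + y'^2).
F has no explicit x dependence, so the Beltrami identity yields a first integral
    F − y' ∂F/∂y' = C.
Compute ∂F/∂y' = −λ y' / sqrt(1 + y'^2). Then
    y − λ sqrt(1 + y'^2) + λ y'^2 / sqrt(1 + y'^2) = C
    ⇒  y − λ / sqrt(1 + y'^2) = C.
Solving for y' and integrating gives
    (x − a)^2 + (y − b)^2 = λ^2,
a circular arc of radius λ. The constants a, b are determined by the endpoint conditions y(-8) = y(16) = 0, and λ is fixed implicitly by the length constraint
    ∫_{-8}^{16} sqrt(1 + y'^2) dx = L.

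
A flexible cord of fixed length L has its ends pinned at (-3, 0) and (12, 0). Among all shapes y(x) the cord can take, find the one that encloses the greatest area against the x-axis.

Set up the augmented Lagrangian using a multiplier λ for the length constraint:
    F(y, y') = y − λ sqrt(1 + y'^2).
F has no explicit x dependence, so the Beltrami identity yields a first integral
    F − y' ∂F/∂y' = C.
Compute ∂F/∂y' = −λ y' / sqrt(1 + y'^2). Then
    y − λ sqrt(1 + y'^2) + λ y'^2 / sqrt(1 + y'^2) = C
    ⇒  y − λ / sqrt(1 + y'^2) = C.
Solving for y' and integrating gives
    (x − a)^2 + (y − b)^2 = λ^2,
a circular arc of radius λ. The constants a, b are determined by the endpoint conditions y(-3) = y(12) = 0, and λ is fixed implicitly by the length constraint
    ∫_{-3}^{12} sqrt(1 + y'^2) dx = L.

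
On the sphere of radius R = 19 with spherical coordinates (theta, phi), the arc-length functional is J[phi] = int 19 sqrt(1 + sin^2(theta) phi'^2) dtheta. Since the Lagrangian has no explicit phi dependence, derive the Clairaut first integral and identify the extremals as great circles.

On the sphere of radius R = 19 with spherical coordinates (θ, φ), the induced metric is
    ds^2 = 361(dθ^2 + sin^2(θ) dφ^2).
Parameterise by θ; the arc-length functional is
    J[φ] = ∫ 19 sqrt(1 + sin^2(θ) (dφ/dθ)^2) dθ,
so L = 19 sqrt(1 + sin^2(θ) φ'^2). Compute
    ∂L/∂φ = 0  (L has no explicit φ dependence),
    ∂L/∂φ' = 19 sin^2(θ) φ' / sqrt(1 + sin^2(θ) φ'^2).
Since ∂L/∂φ = 0, the Euler-Lagrange equation
    d/dθ(∂L/∂φ') − ∂L/∂φ = 0
reduces to d/dθ(∂L/∂φ') = 0, i.e. the momentum conjugate to φ is conserved:
    19 sin^2(θ) φ' / sqrt(1 + sin^2(θ) φ'^2) = C.
The overall factor of 19 is constant, so dividing through gives Clairaut's relation sin^2(θ) φ' / sqrt(1 + sin^2(θ) φ'^2) = C' (with C' = C/19). Solving for φ' and integrating gives the great-circle family
    cot(θ) = A cos(φ − φ_0),
i.e. the intersection of the sphere with a plane through the origin. The two constants A and φ_0 (equivalently C and one phase) are fixed by the two endpoint conditions.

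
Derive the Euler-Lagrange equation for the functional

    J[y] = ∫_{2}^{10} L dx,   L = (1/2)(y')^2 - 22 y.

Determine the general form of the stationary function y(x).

The Lagrangian is L = (1/2)(y')^2 - 22 y.
∂L/∂y = -22.
∂L/∂y' = y'.
The Euler-Lagrange equation d/dx(∂L/∂y') − ∂L/∂y = 0 becomes:
    y'' + 22 = 0
General solution: y(x) = -11 x^2 + A x + B, where A and B are arbitrary constants fixed by the endpoint conditions.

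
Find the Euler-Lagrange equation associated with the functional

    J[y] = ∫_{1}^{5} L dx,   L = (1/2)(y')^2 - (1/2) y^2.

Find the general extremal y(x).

The Lagrangian is L = (1/2)(y')^2 - (1/2) y^2.
∂L/∂y = -y.
∂L/∂y' = y'.
The Euler-Lagrange equation d/dx(∂L/∂y') − ∂L/∂y = 0 becomes:
    y'' + y = 0
General solution: y(x) = A sin(x) + B cos(x), where A and B are arbitrary constants fixed by the endpoint conditions.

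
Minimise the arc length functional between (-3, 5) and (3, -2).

Arc-length functional: J[y] = ∫ sqrt(1 + (y')^2) dx.
Lagrangian L = sqrt(1 + (y')^2) has no explicit y dependence, so ∂L/∂y = 0 and the Euler-Lagrange equation gives
    d/dx( y' / sqrt(1 + (y')^2) ) = 0  ⇒  y' / sqrt(1 + (y')^2) = const.
Hence y' is constant, so y(x) is affine.
Fitting the endpoints (-3, 5) and (3, -2):
    slope m = ((-2) − 5) / (3 − (-3)) = -7/6,
    intercept c = 5 − m·(-3) = 3/2.
Extremal: y(x) = (-7/6) x + 3/2.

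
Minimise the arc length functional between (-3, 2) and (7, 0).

Arc-length functional: J[y] = ∫ sqrt(1 + (y')^2) dx.
Lagrangian L = sqrt(1 + (y')^2) has no explicit y dependence, so ∂L/∂y = 0 and the Euler-Lagrange equation gives
    d/dx( y' / sqrt(1 + (y')^2) ) = 0  ⇒  y' / sqrt(1 + (y')^2) = const.
Hence y' is constant, so y(x) is affine.
Fitting the endpoints (-3, 2) and (7, 0):
    slope m = (0 − 2) / (7 − (-3)) = -1/5,
    intercept c = 2 − m·(-3) = 7/5.
Extremal: y(x) = (-1/5) x + 7/5.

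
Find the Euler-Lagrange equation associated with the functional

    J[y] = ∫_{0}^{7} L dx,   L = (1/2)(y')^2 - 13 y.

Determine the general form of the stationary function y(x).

The Lagrangian is L = (1/2)(y')^2 - 13 y.
∂L/∂y = -13.
∂L/∂y' = y'.
The Euler-Lagrange equation d/dx(∂L/∂y') − ∂L/∂y = 0 becomes:
    y'' + 13 = 0
General solution: y(x) = -(13/2) x^2 + A x + B, where A and B are arbitrary constants fixed by the endpoint conditions.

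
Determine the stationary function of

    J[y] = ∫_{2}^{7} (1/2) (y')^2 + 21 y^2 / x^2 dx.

The Lagrangian is L = (1/2) (y')^2 + 21 y^2 / x^2.
Compute ∂L/∂y = 42y/x^2, ∂L/∂y' = y'.
The Euler-Lagrange equation d/dx(∂L/∂y') − ∂L/∂y = 0 reduces to
    y'' − 42/x^2 · y = 0  (x > 0).
Its general solution is
    y(x) = A x^7 + B x^(-6),
with A, B fixed by the endpoint conditions.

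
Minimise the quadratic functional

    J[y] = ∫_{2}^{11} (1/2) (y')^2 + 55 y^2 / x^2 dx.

The Lagrangian is L = (1/2) (y')^2 + 55 y^2 / x^2.
Compute ∂L/∂y = 110y/x^2, ∂L/∂y' = y'.
The Euler-Lagrange equation d/dx(∂L/∂y') − ∂L/∂y = 0 reduces to
    y'' − 110/x^2 · y = 0  (x > 0).
Its general solution is
    y(x) = A x^11 + B x^(-10),
with A, B fixed by the endpoint conditions.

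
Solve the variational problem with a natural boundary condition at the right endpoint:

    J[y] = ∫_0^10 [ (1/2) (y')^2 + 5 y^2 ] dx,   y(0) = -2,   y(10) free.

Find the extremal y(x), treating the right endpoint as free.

The Lagrangian L = (1/2) (y')^2 + 5 y^2 gives
    ∂L/∂y = 10 y,   ∂L/∂y' = y'.
Euler-Lagrange: y'' − 10 y = 0.
With k = sqrt(10), the general solution is
    y(x) = A cosh(sqrt(10) x) + B sinh(sqrt(10) x).
Fixed left endpoint y(0) = -2 ⇒ A = -2.
The right endpoint x = 10 is free, so the natural (transversality) condition is ∂L/∂y' |_{x=10} = 0, i.e. y'(10) = 0.
Compute y'(x) = A k sinh(k x) + B k cosh(k x), so
    y'(10) = A k sinh(k·10) + B k cosh(k·10) = 0
    ⇒ B = −A tanh(k·10) = 2 tanh(sqrt(10)·10).
Therefore the extremal is
    y(x) = −2 cosh(sqrt(10) x) + 2 tanh(sqrt(10)·10) sinh(sqrt(10) x).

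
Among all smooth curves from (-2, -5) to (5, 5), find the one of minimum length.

Arc-length functional: J[y] = ∫ sqrt(1 + (y')^2) dx.
Lagrangian L = sqrt(1 + (y')^2) has no explicit y dependence, so ∂L/∂y = 0 and the Euler-Lagrange equation gives
    d/dx( y' / sqrt(1 + (y')^2) ) = 0  ⇒  y' / sqrt(1 + (y')^2) = const.
Hence y' is constant, so y(x) is affine.
Fitting the endpoints (-2, -5) and (5, 5):
    slope m = (5 − (-5)) / (5 − (-2)) = 10/7,
    intercept c = (-5) − m·(-2) = -15/7.
Extremal: y(x) = (10/7) x - 15/7.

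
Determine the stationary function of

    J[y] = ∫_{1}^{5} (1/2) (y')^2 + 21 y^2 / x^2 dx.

The Lagrangian is L = (1/2) (y')^2 + 21 y^2 / x^2.
Compute ∂L/∂y = 42y/x^2, ∂L/∂y' = y'.
The Euler-Lagrange equation d/dx(∂L/∂y') − ∂L/∂y = 0 reduces to
    y'' − 42/x^2 · y = 0  (x > 0).
Its general solution is
    y(x) = A x^7 + B x^(-6),
with A, B fixed by the endpoint conditions.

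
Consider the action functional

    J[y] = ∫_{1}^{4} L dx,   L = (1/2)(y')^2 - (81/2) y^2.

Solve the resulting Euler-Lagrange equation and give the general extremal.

The Lagrangian is L = (1/2)(y')^2 - (81/2) y^2.
∂L/∂y = -81y.
∂L/∂y' = y'.
The Euler-Lagrange equation d/dx(∂L/∂y') − ∂L/∂y = 0 becomes:
    y'' + 81 y = 0
General solution: y(x) = A sin(9x) + B cos(9x), where A and B are arbitrary constants fixed by the endpoint conditions.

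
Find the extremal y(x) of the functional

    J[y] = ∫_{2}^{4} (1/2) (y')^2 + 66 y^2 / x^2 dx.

The Lagrangian is L = (1/2) (y')^2 + 66 y^2 / x^2.
Compute ∂L/∂y = 132y/x^2, ∂L/∂y' = y'.
The Euler-Lagrange equation d/dx(∂L/∂y') − ∂L/∂y = 0 reduces to
    y'' − 132/x^2 · y = 0  (x > 0).
Its general solution is
    y(x) = A x^12 + B x^(-11),
with A, B fixed by the endpoint conditions.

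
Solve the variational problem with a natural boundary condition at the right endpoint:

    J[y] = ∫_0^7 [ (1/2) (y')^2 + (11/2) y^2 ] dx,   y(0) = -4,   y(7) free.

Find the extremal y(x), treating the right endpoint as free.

The Lagrangian L = (1/2) (y')^2 + (11/2) y^2 gives
    ∂L/∂y = 11 y,   ∂L/∂y' = y'.
Euler-Lagrange: y'' − 11 y = 0.
With k = sqrt(11), the general solution is
    y(x) = A cosh(sqrt(11) x) + B sinh(sqrt(11) x).
Fixed left endpoint y(0) = -4 ⇒ A = -4.
The right endpoint x = 7 is free, so the natural (transversality) condition is ∂L/∂y' |_{x=7} = 0, i.e. y'(7) = 0.
Compute y'(x) = A k sinh(k x) + B k cosh(k x), so
    y'(7) = A k sinh(k·7) + B k cosh(k·7) = 0
    ⇒ B = −A tanh(k·7) = 4 tanh(sqrt(11)·7).
Therefore the extremal is
    y(x) = −4 cosh(sqrt(11) x) + 4 tanh(sqrt(11)·7) sinh(sqrt(11) x).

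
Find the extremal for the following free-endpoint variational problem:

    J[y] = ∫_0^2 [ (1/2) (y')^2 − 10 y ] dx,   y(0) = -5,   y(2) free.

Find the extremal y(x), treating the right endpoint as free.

The Lagrangian L = (1/2) (y')^2 − 10 y gives
    ∂L/∂y = −10,   ∂L/∂y' = y'.
Euler-Lagrange: d/dx(y') − (−10) = 0, i.e. y'' + 10 = 0, so
    y(x) = −(10/2) x^2 + C1 x + C2.
Fixed left endpoint y(0) = -5 ⇒ C2 = -5.
The right endpoint x = 2 is free, so the natural (transversality) condition is ∂L/∂y' |_{x=2} = 0, i.e. y'(2) = 0.
Compute y'(x) = −10 x + C1, so y'(2) = −20 + C1 = 0 ⇒ C1 = 20.
Therefore the extremal is
    y(x) = −5 x^2 + 20 x − 5.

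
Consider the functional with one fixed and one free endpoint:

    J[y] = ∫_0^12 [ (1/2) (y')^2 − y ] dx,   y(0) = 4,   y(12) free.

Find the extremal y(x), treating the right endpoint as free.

The Lagrangian L = (1/2) (y')^2 − y gives
    ∂L/∂y = −1,   ∂L/∂y' = y'.
Euler-Lagrange: d/dx(y') − (−1) = 0, i.e. y'' + 1 = 0, so
    y(x) = −(1/2) x^2 + C1 x + C2.
Fixed left endpoint y(0) = 4 ⇒ C2 = 4.
The right endpoint x = 12 is free, so the natural (transversality) condition is ∂L/∂y' |_{x=12} = 0, i.e. y'(12) = 0.
Compute y'(x) = −1 x + C1, so y'(12) = −12 + C1 = 0 ⇒ C1 = 12.
Therefore the extremal is
    y(x) = −x^2/2 + 12 x + 4.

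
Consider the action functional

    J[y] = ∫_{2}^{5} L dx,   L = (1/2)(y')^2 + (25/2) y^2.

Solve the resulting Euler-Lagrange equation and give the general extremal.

The Lagrangian is L = (1/2)(y')^2 + (25/2) y^2.
∂L/∂y = 25y.
∂L/∂y' = y'.
The Euler-Lagrange equation d/dx(∂L/∂y') − ∂L/∂y = 0 becomes:
    y'' - 25 y = 0
General solution: y(x) = A e^(5x) + B e^(-5x), where A and B are arbitrary constants fixed by the endpoint conditions.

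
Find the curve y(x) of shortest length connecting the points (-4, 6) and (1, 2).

Arc-length functional: J[y] = ∫ sqrt(1 + (y')^2) dx.
Lagrangian L = sqrt(1 + (y')^2) has no explicit y dependence, so ∂L/∂y = 0 and the Euler-Lagrange equation gives
    d/dx( y' / sqrt(1 + (y')^2) ) = 0  ⇒  y' / sqrt(1 + (y')^2) = const.
Hence y' is constant, so y(x) is affine.
Fitting the endpoints (-4, 6) and (1, 2):
    slope m = (2 − 6) / (1 − (-4)) = -4/5,
    intercept c = 6 − m·(-4) = 14/5.
Extremal: y(x) = (-4/5) x + 14/5.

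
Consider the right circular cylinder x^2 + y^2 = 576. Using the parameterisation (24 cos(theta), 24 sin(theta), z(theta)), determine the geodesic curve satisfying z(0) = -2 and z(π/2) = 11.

Parameterise the cylinder of radius R = 24 as
    r(θ) = (24 cos θ, 24 sin θ, z(θ)).
The arc-length element is
    ds = sqrt(576 + (dz/dθ)^2) dθ,
so the Lagrangian is L = sqrt(576 + z'^2).
L depends on z' only, not on z or θ, so ∂L/∂z = 0 and
    ∂L/∂z' = z' / sqrt(576 + z'^2).
The Euler-Lagrange equation gives
    d/dθ( z' / sqrt(576 + z'^2) ) = 0,
so z' is constant. Integrating once:
    z(θ) = a θ + b,
a helix on the cylinder (a straight line when the cylinder is unrolled). The constants a, b are determined by the endpoint conditions.
With endpoint conditions z(0) = -2 and z(π/2) = 11: from z(0) = b we get b = -2, and a·π/2 + -2 = 11 gives a = 26/π, so
    z(θ) = (26/π) θ − 2.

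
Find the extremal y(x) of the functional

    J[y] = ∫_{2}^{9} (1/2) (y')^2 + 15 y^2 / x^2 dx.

The Lagrangian is L = (1/2) (y')^2 + 15 y^2 / x^2.
Compute ∂L/∂y = 30y/x^2, ∂L/∂y' = y'.
The Euler-Lagrange equation d/dx(∂L/∂y') − ∂L/∂y = 0 reduces to
    y'' − 30/x^2 · y = 0  (x > 0).
Its general solution is
    y(x) = A x^6 + B x^(-5),
with A, B fixed by the endpoint conditions.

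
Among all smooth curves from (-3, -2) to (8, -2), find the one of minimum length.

Arc-length functional: J[y] = ∫ sqrt(1 + (y')^2) dx.
Lagrangian L = sqrt(1 + (y')^2) has no explicit y dependence, so ∂L/∂y = 0 and the Euler-Lagrange equation gives
    d/dx( y' / sqrt(1 + (y')^2) ) = 0  ⇒  y' / sqrt(1 + (y')^2) = const.
Hence y' is constant, so y(x) is affine.
Fitting the endpoints (-3, -2) and (8, -2):
    slope m = ((-2) − (-2)) / (8 − (-3)) = 0,
    intercept c = (-2) − m·(-3) = -2.
Extremal: y(x) = -2.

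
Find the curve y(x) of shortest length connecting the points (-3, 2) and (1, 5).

Arc-length functional: J[y] = ∫ sqrt(1 + (y')^2) dx.
Lagrangian L = sqrt(1 + (y')^2) has no explicit y dependence, so ∂L/∂y = 0 and the Euler-Lagrange equation gives
    d/dx( y' / sqrt(1 + (y')^2) ) = 0  ⇒  y' / sqrt(1 + (y')^2) = const.
Hence y' is constant, so y(x) is affine.
Fitting the endpoints (-3, 2) and (1, 5):
    slope m = (5 − 2) / (1 − (-3)) = 3/4,
    intercept c = 2 − m·(-3) = 17/4.
Extremal: y(x) = (3/4) x + 17/4.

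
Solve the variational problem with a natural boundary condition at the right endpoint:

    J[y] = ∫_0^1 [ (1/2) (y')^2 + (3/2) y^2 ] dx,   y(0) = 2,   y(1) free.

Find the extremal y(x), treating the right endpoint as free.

The Lagrangian L = (1/2) (y')^2 + (3/2) y^2 gives
    ∂L/∂y = 3 y,   ∂L/∂y' = y'.
Euler-Lagrange: y'' − 3 y = 0.
With k = sqrt(3), the general solution is
    y(x) = A cosh(sqrt(3) x) + B sinh(sqrt(3) x).
Fixed left endpoint y(0) = 2 ⇒ A = 2.
The right endpoint x = 1 is free, so the natural (transversality) condition is ∂L/∂y' |_{x=1} = 0, i.e. y'(1) = 0.
Compute y'(x) = A k sinh(k x) + B k cosh(k x), so
    y'(1) = A k sinh(k·1) + B k cosh(k·1) = 0
    ⇒ B = −A tanh(k·1) = − 2 tanh(sqrt(3)·1).
Therefore the extremal is
    y(x) = 2 cosh(sqrt(3) x) − 2 tanh(sqrt(3)·1) sinh(sqrt(3) x).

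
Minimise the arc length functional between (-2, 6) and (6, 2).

Arc-length functional: J[y] = ∫ sqrt(1 + (y')^2) dx.
Lagrangian L = sqrt(1 + (y')^2) has no explicit y dependence, so ∂L/∂y = 0 and the Euler-Lagrange equation gives
    d/dx( y' / sqrt(1 + (y')^2) ) = 0  ⇒  y' / sqrt(1 + (y')^2) = const.
Hence y' is constant, so y(x) is affine.
Fitting the endpoints (-2, 6) and (6, 2):
    slope m = (2 − 6) / (6 − (-2)) = -1/2,
    intercept c = 6 − m·(-2) = 5.
Extremal: y(x) = (-1/2) x + 5.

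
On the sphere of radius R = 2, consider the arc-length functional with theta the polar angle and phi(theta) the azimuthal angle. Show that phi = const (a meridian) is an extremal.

On the sphere of radius R = 2 with spherical coordinates (θ, φ), the induced metric is
    ds^2 = 4(dθ^2 + sin^2(θ) dφ^2).
Using θ as the parameter, the arc-length functional becomes
    J[φ] = ∫ 2 sqrt(1 + sin^2(θ) (dφ/dθ)^2) dθ.
So L = 2 sqrt(1 + sin^2(θ) φ'^2). Compute
    ∂L/∂φ = 0  (L has no explicit φ dependence),
    ∂L/∂φ' = 2 sin^2(θ) φ' / sqrt(1 + sin^2(θ) φ'^2).
For the candidate φ(θ) = c (constant), φ' = 0, so ∂L/∂φ' evaluated along the candidate vanishes, and ∂L/∂φ is identically zero. Hence
    d/dθ(∂L/∂φ') − ∂L/∂φ = 0
is satisfied. Therefore meridians φ = const are extremals of arc length — they are geodesics on the sphere.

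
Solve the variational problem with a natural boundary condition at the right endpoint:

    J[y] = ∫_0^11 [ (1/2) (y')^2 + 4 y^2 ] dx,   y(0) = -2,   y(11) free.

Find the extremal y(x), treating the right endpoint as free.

The Lagrangian L = (1/2) (y')^2 + 4 y^2 gives
    ∂L/∂y = 8 y,   ∂L/∂y' = y'.
Euler-Lagrange: y'' − 8 y = 0.
With k = sqrt(8), the general solution is
    y(x) = A cosh(sqrt(8) x) + B sinh(sqrt(8) x).
Fixed left endpoint y(0) = -2 ⇒ A = -2.
The right endpoint x = 11 is free, so the natural (transversality) condition is ∂L/∂y' |_{x=11} = 0, i.e. y'(11) = 0.
Compute y'(x) = A k sinh(k x) + B k cosh(k x), so
    y'(11) = A k sinh(k·11) + B k cosh(k·11) = 0
    ⇒ B = −A tanh(k·11) = 2 tanh(sqrt(8)·11).
Therefore the extremal is
    y(x) = −2 cosh(sqrt(8) x) + 2 tanh(sqrt(8)·11) sinh(sqrt(8) x).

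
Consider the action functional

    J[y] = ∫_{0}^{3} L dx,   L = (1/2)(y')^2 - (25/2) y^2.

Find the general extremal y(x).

The Lagrangian is L = (1/2)(y')^2 - (25/2) y^2.
∂L/∂y = -25y.
∂L/∂y' = y'.
The Euler-Lagrange equation d/dx(∂L/∂y') − ∂L/∂y = 0 becomes:
    y'' + 25 y = 0
General solution: y(x) = A sin(5x) + B cos(5x), where A and B are arbitrary constants fixed by the endpoint conditions.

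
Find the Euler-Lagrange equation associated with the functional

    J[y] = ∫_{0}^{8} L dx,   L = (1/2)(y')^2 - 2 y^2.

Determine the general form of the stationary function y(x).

The Lagrangian is L = (1/2)(y')^2 - 2 y^2.
∂L/∂y = -4y.
∂L/∂y' = y'.
The Euler-Lagrange equation d/dx(∂L/∂y') − ∂L/∂y = 0 becomes:
    y'' + 4 y = 0
General solution: y(x) = A sin(2x) + B cos(2x), where A and B are arbitrary constants fixed by the endpoint conditions.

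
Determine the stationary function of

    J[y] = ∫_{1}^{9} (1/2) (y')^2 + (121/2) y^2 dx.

The Lagrangian is L = (1/2) (y')^2 + (121/2) y^2.
Compute ∂L/∂y = 121y, ∂L/∂y' = y'.
The Euler-Lagrange equation d/dx(∂L/∂y') − ∂L/∂y = 0 reduces to
    y'' − 121 y = 0.
Its general solution is
    y(x) = A e^(11x) + B e^(−11x),
with A, B fixed by the endpoint conditions.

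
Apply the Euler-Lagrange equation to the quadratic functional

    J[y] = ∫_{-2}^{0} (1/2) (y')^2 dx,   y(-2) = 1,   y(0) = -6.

The Lagrangian is L = (1/2) (y')^2.
Compute ∂L/∂y = 0, ∂L/∂y' = y'.
The Euler-Lagrange equation d/dx(∂L/∂y') − ∂L/∂y = 0 reduces to
    y'' = 0.
Its general solution is
    y(x) = A x + B,
with A, B fixed by the endpoint conditions.
Applying the endpoint conditions y(-2) = 1 and y(0) = -6: solve A·-2 + B = 1 and A·0 + B = -6. Subtracting gives A(0 − -2) = -6 − 1, so A = -7/2, and B = 1 − A·-2 = -6. Therefore
    y(x) = (-7/2) x - 6.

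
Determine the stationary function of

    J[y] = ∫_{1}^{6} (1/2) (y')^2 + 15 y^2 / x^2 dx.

The Lagrangian is L = (1/2) (y')^2 + 15 y^2 / x^2.
Compute ∂L/∂y = 30y/x^2, ∂L/∂y' = y'.
The Euler-Lagrange equation d/dx(∂L/∂y') − ∂L/∂y = 0 reduces to
    y'' − 30/x^2 · y = 0  (x > 0).
Its general solution is
    y(x) = A x^6 + B x^(-5),
with A, B fixed by the endpoint conditions.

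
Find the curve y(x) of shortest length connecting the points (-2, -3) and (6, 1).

Arc-length functional: J[y] = ∫ sqrt(1 + (y')^2) dx.
Lagrangian L = sqrt(1 + (y')^2) has no explicit y dependence, so ∂L/∂y = 0 and the Euler-Lagrange equation gives
    d/dx( y' / sqrt(1 + (y')^2) ) = 0  ⇒  y' / sqrt(1 + (y')^2) = const.
Hence y' is constant, so y(x) is affine.
Fitting the endpoints (-2, -3) and (6, 1):
    slope m = (1 − (-3)) / (6 − (-2)) = 1/2,
    intercept c = (-3) − m·(-2) = -2.
Extremal: y(x) = (1/2) x - 2.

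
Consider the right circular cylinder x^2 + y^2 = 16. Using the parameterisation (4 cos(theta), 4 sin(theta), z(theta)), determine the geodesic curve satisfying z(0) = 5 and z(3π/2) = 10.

Parameterise the cylinder of radius R = 4 as
    r(θ) = (4 cos θ, 4 sin θ, z(θ)).
The arc-length element is
    ds = sqrt(16 + (dz/dθ)^2) dθ,
so the Lagrangian is L = sqrt(16 + z'^2).
L depends on z' only, not on z or θ, so ∂L/∂z = 0 and
    ∂L/∂z' = z' / sqrt(16 + z'^2).
The Euler-Lagrange equation gives
    d/dθ( z' / sqrt(16 + z'^2) ) = 0,
so z' is constant. Integrating once:
    z(θ) = a θ + b,
a helix on the cylinder (a straight line when the cylinder is unrolled). The constants a, b are determined by the endpoint conditions.
With endpoint conditions z(0) = 5 and z(3π/2) = 10: from z(0) = b we get b = 5, and a·3π/2 + 5 = 10 gives a = 10/(3π), so
    z(θ) = (10/(3π)) θ + 5.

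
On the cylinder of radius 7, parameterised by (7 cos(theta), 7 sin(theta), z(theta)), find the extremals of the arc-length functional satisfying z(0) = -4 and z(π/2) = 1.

Parameterise the cylinder of radius R = 7 as
    r(θ) = (7 cos θ, 7 sin θ, z(θ)).
The arc-length element is
    ds = sqrt(49 + (dz/dθ)^2) dθ,
so the Lagrangian is L = sqrt(49 + z'^2).
L depends on z' only, not on z or θ, so ∂L/∂z = 0 and
    ∂L/∂z' = z' / sqrt(49 + z'^2).
The Euler-Lagrange equation gives
    d/dθ( z' / sqrt(49 + z'^2) ) = 0,
so z' is constant. Integrating once:
    z(θ) = a θ + b,
a helix on the cylinder (a straight line when the cylinder is unrolled). The constants a, b are determined by the endpoint conditions.
With endpoint conditions z(0) = -4 and z(π/2) = 1: from z(0) = b we get b = -4, and a·π/2 + -4 = 1 gives a = 10/π, so
    z(θ) = (10/π) θ − 4.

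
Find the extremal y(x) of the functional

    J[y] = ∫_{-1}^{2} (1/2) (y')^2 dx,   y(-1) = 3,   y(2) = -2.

The Lagrangian is L = (1/2) (y')^2.
Compute ∂L/∂y = 0, ∂L/∂y' = y'.
The Euler-Lagrange equation d/dx(∂L/∂y') − ∂L/∂y = 0 reduces to
    y'' = 0.
Its general solution is
    y(x) = A x + B,
with A, B fixed by the endpoint conditions.
Applying the endpoint conditions y(-1) = 3 and y(2) = -2: solve A·-1 + B = 3 and A·2 + B = -2. Subtracting gives A(2 − -1) = -2 − 3, so A = -5/3, and B = 3 − A·-1 = 4/3. Therefore
    y(x) = (-5/3) x + 4/3.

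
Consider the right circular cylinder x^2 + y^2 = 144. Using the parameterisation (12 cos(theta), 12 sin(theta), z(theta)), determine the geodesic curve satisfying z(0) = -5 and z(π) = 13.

Parameterise the cylinder of radius R = 12 as
    r(θ) = (12 cos θ, 12 sin θ, z(θ)).
The arc-length element is
    ds = sqrt(144 + (dz/dθ)^2) dθ,
so the Lagrangian is L = sqrt(144 + z'^2).
L depends on z' only, not on z or θ, so ∂L/∂z = 0 and
    ∂L/∂z' = z' / sqrt(144 + z'^2).
The Euler-Lagrange equation gives
    d/dθ( z' / sqrt(144 + z'^2) ) = 0,
so z' is constant. Integrating once:
    z(θ) = a θ + b,
a helix on the cylinder (a straight line when the cylinder is unrolled). The constants a, b are determined by the endpoint conditions.
With endpoint conditions z(0) = -5 and z(π) = 13: from z(0) = b we get b = -5, and a·π + -5 = 13 gives a = 18/π, so
    z(θ) = (18/π) θ − 5.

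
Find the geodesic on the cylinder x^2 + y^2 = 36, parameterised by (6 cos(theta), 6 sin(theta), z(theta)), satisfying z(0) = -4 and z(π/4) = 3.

Parameterise the cylinder of radius R = 6 as
    r(θ) = (6 cos θ, 6 sin θ, z(θ)).
The arc-length element is
    ds = sqrt(36 + (dz/dθ)^2) dθ,
so the Lagrangian is L = sqrt(36 + z'^2).
L depends on z' only, not on z or θ, so ∂L/∂z = 0 and
    ∂L/∂z' = z' / sqrt(36 + z'^2).
The Euler-Lagrange equation gives
    d/dθ( z' / sqrt(36 + z'^2) ) = 0,
so z' is constant. Integrating once:
    z(θ) = a θ + b,
a helix on the cylinder (a straight line when the cylinder is unrolled). The constants a, b are determined by the endpoint conditions.
With endpoint conditions z(0) = -4 and z(π/4) = 3: from z(0) = b we get b = -4, and a·π/4 + -4 = 3 gives a = 28/π, so
    z(θ) = (28/π) θ − 4.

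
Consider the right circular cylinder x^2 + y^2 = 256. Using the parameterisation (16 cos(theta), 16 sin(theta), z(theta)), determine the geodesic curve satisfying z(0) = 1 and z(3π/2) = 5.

Parameterise the cylinder of radius R = 16 as
    r(θ) = (16 cos θ, 16 sin θ, z(θ)).
The arc-length element is
    ds = sqrt(256 + (dz/dθ)^2) dθ,
so the Lagrangian is L = sqrt(256 + z'^2).
L depends on z' only, not on z or θ, so ∂L/∂z = 0 and
    ∂L/∂z' = z' / sqrt(256 + z'^2).
The Euler-Lagrange equation gives
    d/dθ( z' / sqrt(256 + z'^2) ) = 0,
so z' is constant. Integrating once:
    z(θ) = a θ + b,
a helix on the cylinder (a straight line when the cylinder is unrolled). The constants a, b are determined by the endpoint conditions.
With endpoint conditions z(0) = 1 and z(3π/2) = 5: from z(0) = b we get b = 1, and a·3π/2 + 1 = 5 gives a = 8/(3π), so
    z(θ) = (8/(3π)) θ + 1.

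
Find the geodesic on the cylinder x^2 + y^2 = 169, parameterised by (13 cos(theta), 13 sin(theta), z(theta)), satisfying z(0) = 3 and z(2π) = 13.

Parameterise the cylinder of radius R = 13 as
    r(θ) = (13 cos θ, 13 sin θ, z(θ)).
The arc-length element is
    ds = sqrt(169 + (dz/dθ)^2) dθ,
so the Lagrangian is L = sqrt(169 + z'^2).
L depends on z' only, not on z or θ, so ∂L/∂z = 0 and
    ∂L/∂z' = z' / sqrt(169 + z'^2).
The Euler-Lagrange equation gives
    d/dθ( z' / sqrt(169 + z'^2) ) = 0,
so z' is constant. Integrating once:
    z(θ) = a θ + b,
a helix on the cylinder (a straight line when the cylinder is unrolled). The constants a, b are determined by the endpoint conditions.
With endpoint conditions z(0) = 3 and z(2π) = 13: from z(0) = b we get b = 3, and a·2π + 3 = 13 gives a = 5/π, so
    z(θ) = (5/π) θ + 3.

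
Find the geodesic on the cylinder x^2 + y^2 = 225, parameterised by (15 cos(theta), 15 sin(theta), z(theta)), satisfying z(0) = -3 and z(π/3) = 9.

Parameterise the cylinder of radius R = 15 as
    r(θ) = (15 cos θ, 15 sin θ, z(θ)).
The arc-length element is
    ds = sqrt(225 + (dz/dθ)^2) dθ,
so the Lagrangian is L = sqrt(225 + z'^2).
L depends on z' only, not on z or θ, so ∂L/∂z = 0 and
    ∂L/∂z' = z' / sqrt(225 + z'^2).
The Euler-Lagrange equation gives
    d/dθ( z' / sqrt(225 + z'^2) ) = 0,
so z' is constant. Integrating once:
    z(θ) = a θ + b,
a helix on the cylinder (a straight line when the cylinder is unrolled). The constants a, b are determined by the endpoint conditions.
With endpoint conditions z(0) = -3 and z(π/3) = 9: from z(0) = b we get b = -3, and a·π/3 + -3 = 9 gives a = 36/π, so
    z(θ) = (36/π) θ − 3.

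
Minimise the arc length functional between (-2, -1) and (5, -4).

Arc-length functional: J[y] = ∫ sqrt(1 + (y')^2) dx.
Lagrangian L = sqrt(1 + (y')^2) has no explicit y dependence, so ∂L/∂y = 0 and the Euler-Lagrange equation gives
    d/dx( y' / sqrt(1 + (y')^2) ) = 0  ⇒  y' / sqrt(1 + (y')^2) = const.
Hence y' is constant, so y(x) is affine.
Fitting the endpoints (-2, -1) and (5, -4):
    slope m = ((-4) − (-1)) / (5 − (-2)) = -3/7,
    intercept c = (-1) − m·(-2) = -13/7.
Extremal: y(x) = (-3/7) x - 13/7.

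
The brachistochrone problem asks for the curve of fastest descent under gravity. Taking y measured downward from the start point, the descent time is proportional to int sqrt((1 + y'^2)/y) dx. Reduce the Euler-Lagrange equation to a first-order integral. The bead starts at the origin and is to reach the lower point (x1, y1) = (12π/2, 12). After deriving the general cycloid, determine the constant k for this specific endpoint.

The Lagrangian L = sqrt((1 + y'^2) / y) has no explicit x dependence, so the Beltrami identity applies:
    L − y' ∂L/∂y' = C.
Compute ∂L/∂y' = y' / sqrt(y (1 + y'^2)).
Substitute:
    sqrt((1 + y'^2)/y) − y'·y' / sqrt(y (1 + y'^2))
    = (1 + y'^2) / sqrt(y (1 + y'^2)) − y'^2 / sqrt(y (1 + y'^2))
    = 1 / sqrt(y (1 + y'^2)) = C.
Squaring and rearranging gives the first integral
    y (1 + y'^2) = 1/C^2 =: k   (constant).
Solving this first-order ODE by the substitution
    y = (k/2)(1 − cos θ)
yields the cycloid parameterisation
    x(θ) = (k/2)(θ − sin θ),   y(θ) = (k/2)(1 − cos θ).
The constant k is fixed by the endpoint condition.
Now fit the given lower endpoint (x1, y1) = (12π/2, 12). At the bottom of the first arch (θ = π), the parametric equations give
    y(π) = (k/2)(1 − cos π) = k,
    x(π) = (k/2)(π − sin π) = kπ/2.
Matching y(π) = 12 gives k = 12, consistent with x(π) = 12π/2. Therefore the specific cycloid is
    x(θ) = (12/2)(θ − sin θ),   y(θ) = (12/2)(1 − cos θ).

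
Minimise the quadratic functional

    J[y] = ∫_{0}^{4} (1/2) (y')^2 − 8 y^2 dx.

The Lagrangian is L = (1/2) (y')^2 − 8 y^2.
Compute ∂L/∂y = -16y, ∂L/∂y' = y'.
The Euler-Lagrange equation d/dx(∂L/∂y') − ∂L/∂y = 0 reduces to
    y'' + 16 y = 0.
Its general solution is
    y(x) = A sin(4x) + B cos(4x),
with A, B fixed by the endpoint conditions.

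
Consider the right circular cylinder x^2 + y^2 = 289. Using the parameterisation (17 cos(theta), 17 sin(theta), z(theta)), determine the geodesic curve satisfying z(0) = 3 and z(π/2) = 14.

Parameterise the cylinder of radius R = 17 as
    r(θ) = (17 cos θ, 17 sin θ, z(θ)).
The arc-length element is
    ds = sqrt(289 + (dz/dθ)^2) dθ,
so the Lagrangian is L = sqrt(289 + z'^2).
L depends on z' only, not on z or θ, so ∂L/∂z = 0 and
    ∂L/∂z' = z' / sqrt(289 + z'^2).
The Euler-Lagrange equation gives
    d/dθ( z' / sqrt(289 + z'^2) ) = 0,
so z' is constant. Integrating once:
    z(θ) = a θ + b,
a helix on the cylinder (a straight line when the cylinder is unrolled). The constants a, b are determined by the endpoint conditions.
With endpoint conditions z(0) = 3 and z(π/2) = 14: from z(0) = b we get b = 3, and a·π/2 + 3 = 14 gives a = 22/π, so
    z(θ) = (22/π) θ + 3.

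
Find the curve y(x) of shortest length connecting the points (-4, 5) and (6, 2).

Arc-length functional: J[y] = ∫ sqrt(1 + (y')^2) dx.
Lagrangian L = sqrt(1 + (y')^2) has no explicit y dependence, so ∂L/∂y = 0 and the Euler-Lagrange equation gives
    d/dx( y' / sqrt(1 + (y')^2) ) = 0  ⇒  y' / sqrt(1 + (y')^2) = const.
Hence y' is constant, so y(x) is affine.
Fitting the endpoints (-4, 5) and (6, 2):
    slope m = (2 − 5) / (6 − (-4)) = -3/10,
    intercept c = 5 − m·(-4) = 19/5.
Extremal: y(x) = (-3/10) x + 19/5.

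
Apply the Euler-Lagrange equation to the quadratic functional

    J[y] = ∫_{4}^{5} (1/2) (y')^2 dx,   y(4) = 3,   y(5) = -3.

The Lagrangian is L = (1/2) (y')^2.
Compute ∂L/∂y = 0, ∂L/∂y' = y'.
The Euler-Lagrange equation d/dx(∂L/∂y') − ∂L/∂y = 0 reduces to
    y'' = 0.
Its general solution is
    y(x) = A x + B,
with A, B fixed by the endpoint conditions.
Applying the endpoint conditions y(4) = 3 and y(5) = -3: solve A·4 + B = 3 and A·5 + B = -3. Subtracting gives A(5 − 4) = -3 − 3, so A = -6, and B = 3 − A·4 = 27. Therefore
    y(x) = -6 x + 27.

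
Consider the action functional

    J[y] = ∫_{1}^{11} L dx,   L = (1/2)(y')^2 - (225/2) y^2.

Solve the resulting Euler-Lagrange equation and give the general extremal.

The Lagrangian is L = (1/2)(y')^2 - (225/2) y^2.
∂L/∂y = -225y.
∂L/∂y' = y'.
The Euler-Lagrange equation d/dx(∂L/∂y') − ∂L/∂y = 0 becomes:
    y'' + 225 y = 0
General solution: y(x) = A sin(15x) + B cos(15x), where A and B are arbitrary constants fixed by the endpoint conditions.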